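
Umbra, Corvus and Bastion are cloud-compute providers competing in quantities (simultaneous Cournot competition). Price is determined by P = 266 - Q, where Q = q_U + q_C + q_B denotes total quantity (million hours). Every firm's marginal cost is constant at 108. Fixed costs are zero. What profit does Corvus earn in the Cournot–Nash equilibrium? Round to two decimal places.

A representative firm's profit is π_i = q_i(266 - Q) - 108q_i.
First-order condition (treating rivals' output as given): 158 - 2q_i - Σ_{j≠i} q_j = 0.
By symmetry each firm produces the same amount; substituting Σ_{j≠i} q_j = 2q_i yields q_i = 158/4 = 79/2.
Price P = 266 - 237/2 = 295/2.
Corvus's profit: (295/2 - 108)·(79/2) = 1560.2500.

1560.25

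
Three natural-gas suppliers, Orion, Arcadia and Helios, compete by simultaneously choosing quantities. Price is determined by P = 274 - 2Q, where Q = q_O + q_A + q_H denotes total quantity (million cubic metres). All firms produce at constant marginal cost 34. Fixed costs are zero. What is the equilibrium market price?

A representative firm's profit is π_i = q_i(274 - 2Q) - 34q_i.
First-order condition (treating rivals' output as given): 240 - 4q_i - 2·Σ_{j≠i} q_j = 0.
By symmetry each firm produces the same amount; substituting Σ_{j≠i} q_j = 2q_i yields q_i = 240/8 = 30.
Total output Q = 90, so price P = 274 - 2·90 = 94.

94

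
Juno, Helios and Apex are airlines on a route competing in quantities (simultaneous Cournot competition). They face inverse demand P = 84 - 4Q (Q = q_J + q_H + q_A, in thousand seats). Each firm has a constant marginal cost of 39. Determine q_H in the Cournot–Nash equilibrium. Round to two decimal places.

Each firm earns π_i = (84 - 4Q)q_i - 39q_i.
First-order condition (treating rivals' output as given): 45 - 8q_i - 4·Σ_{j≠i} q_j = 0.
With identical firms every q_j equals q_i, so Σ_{j≠i} q_j = 2q_i and 45 = 16q_i, giving q_i = 45/16.

2.81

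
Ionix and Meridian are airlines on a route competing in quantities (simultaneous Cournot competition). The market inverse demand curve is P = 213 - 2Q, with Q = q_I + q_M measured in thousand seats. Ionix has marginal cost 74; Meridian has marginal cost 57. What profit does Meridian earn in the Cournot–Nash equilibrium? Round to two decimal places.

Ionix's profit: π_I = (213 - 2Q)q_I - (74q_I). Setting ∂π_I/∂q_I = 0: 139 - 4q_I - 2(q_M) = 0.
Meridian's profit: π_M = (213 - 2Q)q_M - (57q_M). Setting ∂π_M/∂q_M = 0: 156 - 4q_M - 2(q_I) = 0.
Best responses: q_I = (139 - 2q_M)/4, q_M = (156 - 2q_I)/4.
Solving the pair: q_I = 61/3, q_M = 173/6.
Price P = 213 - 2·(295/6) = 344/3.
Meridian's profit: (344/3 - 57)·(173/6) = 1662.7222.

1662.72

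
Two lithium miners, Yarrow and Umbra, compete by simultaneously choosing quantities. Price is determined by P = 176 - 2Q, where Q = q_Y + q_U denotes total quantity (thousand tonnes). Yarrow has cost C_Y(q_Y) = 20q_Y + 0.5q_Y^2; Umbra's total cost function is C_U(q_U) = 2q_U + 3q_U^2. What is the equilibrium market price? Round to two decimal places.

99.04

Yarrow's profit: π_Y = (176 - 2Q)q_Y - (20q_Y + (1/2)q_Y²). Setting ∂π_Y/∂q_Y = 0: 156 - 5q_Y - 2(q_U) = 0.
Umbra's profit: π_U = (176 - 2Q)q_U - (2q_U + 3q_U²). Setting ∂π_U/∂q_U = 0: 174 - 10q_U - 2(q_Y) = 0.
Rearranging gives the reaction functions q_Y = (156 - 2q_U)/5 and q_U = (174 - 2q_Y)/10.
Solving the pair: q_Y = 606/23, q_U = 279/23.
Total output Q = 885/23, so price P = 176 - 2·(885/23) = 99.0435.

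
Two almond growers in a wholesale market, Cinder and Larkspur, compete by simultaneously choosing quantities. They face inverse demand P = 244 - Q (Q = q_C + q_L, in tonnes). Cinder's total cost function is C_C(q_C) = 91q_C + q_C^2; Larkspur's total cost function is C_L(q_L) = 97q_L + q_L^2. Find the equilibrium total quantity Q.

Cinder's profit: π_C = (244 - Q)q_C - (91q_C + q_C²). Setting ∂π_C/∂q_C = 0: 153 - 4q_C - (q_L) = 0.
Larkspur's first-order condition: 147 - 4q_L - (q_C) = 0.
So q_C = (153 - q_L)/4 and q_L = (147 - q_C)/4.
Solving the pair: q_C = 31, q_L = 29.
Total output Q = 31 + 29 = 60.

60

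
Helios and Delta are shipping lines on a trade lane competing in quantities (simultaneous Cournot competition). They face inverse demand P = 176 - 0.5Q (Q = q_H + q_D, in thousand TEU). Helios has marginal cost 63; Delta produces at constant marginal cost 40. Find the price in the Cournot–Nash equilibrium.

Helios's profit: π_H = (176 - 0.5Q)q_H - (63q_H). Setting ∂π_H/∂q_H = 0: 113 - q_H - (1/2)(q_D) = 0.
Delta's profit: π_D = (176 - 0.5Q)q_D - (40q_D). Setting ∂π_D/∂q_D = 0: 136 - q_D - (1/2)(q_H) = 0.
Best responses: q_H = (113 - (1/2)q_D), q_D = (136 - (1/2)q_H).
Solving the pair: q_H = 60, q_D = 106.
Total output Q = 166, so price P = 176 - (1/2)·166 = 93.

93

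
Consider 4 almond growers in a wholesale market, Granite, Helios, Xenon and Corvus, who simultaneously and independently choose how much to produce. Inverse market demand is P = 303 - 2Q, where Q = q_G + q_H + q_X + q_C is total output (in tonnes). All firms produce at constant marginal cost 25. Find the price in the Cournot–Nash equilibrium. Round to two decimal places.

80.60

Each firm earns π_i = (303 - 2Q)q_i - 25q_i.
First-order condition (treating rivals' output as given): 278 - 4q_i - 2·Σ_{j≠i} q_j = 0.
With identical firms every q_j equals q_i, so Σ_{j≠i} q_j = 3q_i and 278 = 10q_i, giving q_i = 139/5.
Total output Q = 556/5, so price P = 303 - 2·(556/5) = 403/5.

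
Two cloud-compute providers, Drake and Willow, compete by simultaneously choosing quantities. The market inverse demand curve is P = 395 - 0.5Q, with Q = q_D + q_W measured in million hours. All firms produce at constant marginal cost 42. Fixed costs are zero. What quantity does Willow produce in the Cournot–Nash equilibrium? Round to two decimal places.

235.33

Each firm earns π_i = (395 - 0.5Q)q_i - 42q_i.
Setting ∂π_i/∂q_i = 0 with rivals' quantities fixed: 353 - q_i - (1/2)q_j = 0.
With identical firms every q_j equals q_i, so q_j = q_i and 353 = (3/2)q_i, giving q_i = 706/3.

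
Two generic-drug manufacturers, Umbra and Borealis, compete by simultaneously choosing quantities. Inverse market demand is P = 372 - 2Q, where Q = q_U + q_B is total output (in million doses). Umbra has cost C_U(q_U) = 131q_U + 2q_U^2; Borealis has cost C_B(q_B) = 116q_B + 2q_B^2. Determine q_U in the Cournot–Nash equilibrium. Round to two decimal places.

23.60

Umbra's profit: π_U = (372 - 2Q)q_U - (131q_U + 2q_U²). Setting ∂π_U/∂q_U = 0: 241 - 8q_U - 2(q_B) = 0.
Borealis's profit: π_B = (372 - 2Q)q_B - (116q_B + 2q_B²). Setting ∂π_B/∂q_B = 0: 256 - 8q_B - 2(q_U) = 0.
Rearranging gives the reaction functions q_U = (241 - 2q_B)/8 and q_B = (256 - 2q_U)/8.
Substituting one into the other gives q_U = 118/5 and q_B = 261/10.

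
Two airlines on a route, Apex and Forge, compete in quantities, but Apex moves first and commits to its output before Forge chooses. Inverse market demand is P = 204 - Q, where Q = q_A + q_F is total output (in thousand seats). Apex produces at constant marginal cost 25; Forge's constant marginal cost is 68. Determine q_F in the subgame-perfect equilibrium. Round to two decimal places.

12.50

Solve by backward induction. Given q_A, the follower Forge maximises π_F = (204 - q_A - q_F)q_F - 68q_F.
Setting the follower's marginal profit to zero, 136 - q_A - 2q_F = 0, i.e. q_F = (136 - q_A)/2.
Apex substitutes q_F(q_A) into its own profit: π_A = q_A(204 - q_A - (136 - q_A)/2) - 25q_A = (136 - (1/2)q_A)q_A - 25q_A.
Leader FOC: 111 - q_A = 0, so q_A = 111.
Then q_F = (136 - 111)/2 = 25/2.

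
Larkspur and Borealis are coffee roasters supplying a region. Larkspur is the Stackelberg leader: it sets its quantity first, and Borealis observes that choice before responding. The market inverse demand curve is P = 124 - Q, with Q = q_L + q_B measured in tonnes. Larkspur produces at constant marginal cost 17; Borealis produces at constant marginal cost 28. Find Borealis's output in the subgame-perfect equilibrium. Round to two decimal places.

18.50

The follower Borealis best-responds to any q_L: π_B = (124 - Q)q_B - 28q_B.
∂π_B/∂q_B = 96 - q_L - 2q_B = 0 gives the reaction function q_B = (96 - q_L)/2.
The leader anticipates this reaction. Substituting into P = 124 - Q gives P = 76 - (1/2)q_L, so π_L = (76 - (1/2)q_L)q_L - 17q_L.
The leader's first-order condition 59 - q_L = 0 yields q_L = 59.
Then q_B = (96 - 59)/2 = 37/2.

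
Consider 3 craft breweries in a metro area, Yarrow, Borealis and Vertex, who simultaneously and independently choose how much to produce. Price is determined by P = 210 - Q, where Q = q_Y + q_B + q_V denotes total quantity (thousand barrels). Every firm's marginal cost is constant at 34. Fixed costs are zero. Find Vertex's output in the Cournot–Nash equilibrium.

44

A representative firm's profit is π_i = q_i(210 - Q) - 34q_i.
Setting ∂π_i/∂q_i = 0 with rivals' quantities fixed: 176 - 2q_i - Σ_{j≠i} q_j = 0.
With identical firms every q_j equals q_i, so Σ_{j≠i} q_j = 2q_i and 176 = 4q_i, giving q_i = 44.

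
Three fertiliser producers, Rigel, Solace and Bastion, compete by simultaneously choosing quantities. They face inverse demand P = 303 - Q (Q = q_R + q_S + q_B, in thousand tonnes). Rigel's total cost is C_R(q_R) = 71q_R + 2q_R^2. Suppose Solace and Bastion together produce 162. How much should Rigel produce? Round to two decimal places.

With rivals' combined output fixed at 162, Rigel's profit is π_R = (303 - 162 - q_R)q_R - (71q_R + 2q_R²) = (141 - q_R)q_R - (71q_R + 2q_R²).
∂π_R/∂q_R = 70 - 6q_R = 0, so q_R = 35/3.

11.67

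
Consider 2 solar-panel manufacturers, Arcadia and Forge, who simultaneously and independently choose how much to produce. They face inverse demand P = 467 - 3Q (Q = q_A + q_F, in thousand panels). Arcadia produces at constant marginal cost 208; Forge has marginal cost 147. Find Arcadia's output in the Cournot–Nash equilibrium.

22

Arcadia's profit: π_A = (467 - 3Q)q_A - (208q_A). Setting ∂π_A/∂q_A = 0: 259 - 6q_A - 3(q_F) = 0.
Forge's profit: π_F = (467 - 3Q)q_F - (147q_F). Setting ∂π_F/∂q_F = 0: 320 - 6q_F - 3(q_A) = 0.
Rearranging gives the reaction functions q_A = (259 - 3q_F)/6 and q_F = (320 - 3q_A)/6.
Solving the pair: q_A = 22, q_F = 127/3.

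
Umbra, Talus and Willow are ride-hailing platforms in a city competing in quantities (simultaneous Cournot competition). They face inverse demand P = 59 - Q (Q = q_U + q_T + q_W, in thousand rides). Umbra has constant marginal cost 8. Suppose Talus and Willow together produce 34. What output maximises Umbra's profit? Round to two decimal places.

8.50

With rivals' combined output fixed at 34, Umbra's profit is π_U = (59 - 34 - q_U)q_U - (8q_U) = (25 - q_U)q_U - (8q_U).
∂π_U/∂q_U = 17 - 2q_U = 0, so q_U = 17/2.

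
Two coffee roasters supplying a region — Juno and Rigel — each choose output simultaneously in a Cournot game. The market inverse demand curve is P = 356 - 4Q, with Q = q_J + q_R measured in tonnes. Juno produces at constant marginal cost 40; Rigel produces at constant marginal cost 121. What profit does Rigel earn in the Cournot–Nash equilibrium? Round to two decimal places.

658.78

Juno's profit: π_J = (356 - 4Q)q_J - (40q_J). Setting ∂π_J/∂q_J = 0: 316 - 8q_J - 4(q_R) = 0.
Rigel's profit: π_R = (356 - 4Q)q_R - (121q_R). Setting ∂π_R/∂q_R = 0: 235 - 8q_R - 4(q_J) = 0.
So q_J = (316 - 4q_R)/8 and q_R = (235 - 4q_J)/8.
Substituting one into the other gives q_J = 397/12 and q_R = 77/6.
Price P = 356 - 4·(551/12) = 517/3.
Rigel's profit: (517/3 - 121)·(77/6) = 658.7778.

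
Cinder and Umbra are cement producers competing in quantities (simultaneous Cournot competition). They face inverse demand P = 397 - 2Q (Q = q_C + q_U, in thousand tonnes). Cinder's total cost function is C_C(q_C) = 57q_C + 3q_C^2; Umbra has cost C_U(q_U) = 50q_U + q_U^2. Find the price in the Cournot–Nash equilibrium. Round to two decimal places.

Cinder's profit: π_C = (397 - 2Q)q_C - (57q_C + 3q_C²). Setting ∂π_C/∂q_C = 0: 340 - 10q_C - 2(q_U) = 0.
Umbra's first-order condition: 347 - 6q_U - 2(q_C) = 0.
Best responses: q_C = (340 - 2q_U)/10, q_U = (347 - 2q_C)/6.
Solving the pair: q_C = 673/28, q_U = 1395/28.
Total output Q = 517/7, so price P = 397 - 2·(517/7) = 1745/7.

249.29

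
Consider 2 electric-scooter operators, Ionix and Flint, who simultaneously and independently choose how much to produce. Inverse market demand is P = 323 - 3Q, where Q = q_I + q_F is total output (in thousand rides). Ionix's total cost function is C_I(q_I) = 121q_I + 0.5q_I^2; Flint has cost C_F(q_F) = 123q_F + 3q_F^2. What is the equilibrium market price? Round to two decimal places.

218.28

Ionix's profit: π_I = (323 - 3Q)q_I - (121q_I + (1/2)q_I²). Setting ∂π_I/∂q_I = 0: 202 - 7q_I - 3(q_F) = 0.
Flint's profit: π_F = (323 - 3Q)q_F - (123q_F + 3q_F²). Setting ∂π_F/∂q_F = 0: 200 - 12q_F - 3(q_I) = 0.
Best responses: q_I = (202 - 3q_F)/7, q_F = (200 - 3q_I)/12.
Substituting one into the other gives q_I = 608/25 and q_F = 794/75.
Total output Q = 34.9067, so price P = 323 - 3·34.9067 = 218.2800.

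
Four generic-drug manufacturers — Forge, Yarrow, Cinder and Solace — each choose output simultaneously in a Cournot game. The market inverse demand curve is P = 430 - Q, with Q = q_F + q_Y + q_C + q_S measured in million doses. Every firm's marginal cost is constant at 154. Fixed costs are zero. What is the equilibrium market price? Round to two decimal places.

209.20

A representative firm's profit is π_i = q_i(430 - Q) - 154q_i.
Setting ∂π_i/∂q_i = 0 with rivals' quantities fixed: 276 - 2q_i - Σ_{j≠i} q_j = 0.
With identical firms every q_j equals q_i, so Σ_{j≠i} q_j = 3q_i and 276 = 5q_i, giving q_i = 276/5.
Total output Q = 1104/5, so price P = 430 - 1104/5 = 1046/5.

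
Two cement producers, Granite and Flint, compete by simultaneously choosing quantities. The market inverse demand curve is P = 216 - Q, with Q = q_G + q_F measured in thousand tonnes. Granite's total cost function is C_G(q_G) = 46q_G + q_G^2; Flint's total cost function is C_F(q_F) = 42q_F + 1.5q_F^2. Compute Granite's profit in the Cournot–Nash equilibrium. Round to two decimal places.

Granite's profit: π_G = (216 - Q)q_G - (46q_G + q_G²). Setting ∂π_G/∂q_G = 0: 170 - 4q_G - (q_F) = 0.
Flint's profit: π_F = (216 - Q)q_F - (42q_F + (3/2)q_F²). Setting ∂π_F/∂q_F = 0: 174 - 5q_F - (q_G) = 0.
So q_G = (170 - q_F)/4 and q_F = (174 - q_G)/5.
Substituting one into the other gives q_G = 676/19 and q_F = 526/19.
Price P = 216 - 1202/19 = 152.7368.
Granite's profit: 152.7368·(676/19) - 46·(676/19) - (676/19)² = 2531.7230.

2531.72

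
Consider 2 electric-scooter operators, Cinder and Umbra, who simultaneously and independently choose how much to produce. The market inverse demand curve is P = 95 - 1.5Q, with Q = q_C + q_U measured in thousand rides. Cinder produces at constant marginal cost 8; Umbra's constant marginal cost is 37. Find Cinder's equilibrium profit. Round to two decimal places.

Cinder's profit: π_C = (95 - 1.5Q)q_C - (8q_C). Setting ∂π_C/∂q_C = 0: 87 - 3q_C - (3/2)(q_U) = 0.
Umbra's profit: π_U = (95 - 1.5Q)q_U - (37q_U). Setting ∂π_U/∂q_U = 0: 58 - 3q_U - (3/2)(q_C) = 0.
Rearranging gives the reaction functions q_C = (87 - (3/2)q_U)/3 and q_U = (58 - (3/2)q_C)/3.
Solving the pair: q_C = 232/9, q_U = 58/9.
Price P = 95 - (3/2)·(290/9) = 140/3.
Cinder's profit: (140/3 - 8)·(232/9) = 996.7407.

996.74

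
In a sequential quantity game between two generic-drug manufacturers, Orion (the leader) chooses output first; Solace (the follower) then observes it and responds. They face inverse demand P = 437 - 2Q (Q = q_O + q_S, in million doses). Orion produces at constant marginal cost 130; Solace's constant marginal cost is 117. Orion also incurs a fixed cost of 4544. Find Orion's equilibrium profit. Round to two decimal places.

858.25

Solve by backward induction. Given q_O, the follower Solace maximises π_S = (437 - 2q_O - 2q_S)q_S - 117q_S.
Setting the follower's marginal profit to zero, 320 - 2q_O - 4q_S = 0, i.e. q_S = (320 - 2q_O)/4.
Orion substitutes q_S(q_O) into its own profit: π_O = q_O(437 - 2q_O - (320 - 2q_O)/2) - 130q_O = (277 - q_O)q_O - 130q_O.
The leader's first-order condition 147 - 2q_O = 0 yields q_O = 147/2.
Then q_S = (320 - 2·(147/2))/4 = 173/4.
Price P = 437 - 2·(467/4) = 407/2.
Orion's profit: (407/2 - 130)·(147/2) - 4544 = 858.2500.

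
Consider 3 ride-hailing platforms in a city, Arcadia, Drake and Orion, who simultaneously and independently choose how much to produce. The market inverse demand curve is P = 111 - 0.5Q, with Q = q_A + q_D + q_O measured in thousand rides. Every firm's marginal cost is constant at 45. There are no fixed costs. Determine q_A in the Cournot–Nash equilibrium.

A representative firm's profit is π_i = q_i(111 - 0.5Q) - 45q_i.
Setting ∂π_i/∂q_i = 0 with rivals' quantities fixed: 66 - q_i - (1/2)·Σ_{j≠i} q_j = 0.
With identical firms every q_j equals q_i, so Σ_{j≠i} q_j = 2q_i and 66 = 2q_i, giving q_i = 33.

33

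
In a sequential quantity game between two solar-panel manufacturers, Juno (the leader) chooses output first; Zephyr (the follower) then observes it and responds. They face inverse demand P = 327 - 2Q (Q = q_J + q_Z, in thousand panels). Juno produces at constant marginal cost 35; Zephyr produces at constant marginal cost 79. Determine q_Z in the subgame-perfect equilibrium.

20

Solve by backward induction. Given q_J, the follower Zephyr maximises π_Z = (327 - 2q_J - 2q_Z)q_Z - 79q_Z.
Setting the follower's marginal profit to zero, 248 - 2q_J - 4q_Z = 0, i.e. q_Z = (248 - 2q_J)/4.
The leader anticipates this reaction. Substituting into P = 327 - 2Q gives P = 203 - q_J, so π_J = (203 - q_J)q_J - 35q_J.
Leader FOC: 168 - 2q_J = 0, so q_J = 84.
Then q_Z = (248 - 2·84)/4 = 20.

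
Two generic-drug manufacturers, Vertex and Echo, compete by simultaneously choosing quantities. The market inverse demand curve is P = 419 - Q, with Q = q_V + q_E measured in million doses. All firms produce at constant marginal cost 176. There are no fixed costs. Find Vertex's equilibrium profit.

6561

A representative firm's profit is π_i = q_i(419 - Q) - 176q_i.
Setting ∂π_i/∂q_i = 0 with rivals' quantities fixed: 243 - 2q_i - q_j = 0.
By symmetry each firm produces the same amount; substituting q_j = q_i yields q_i = 243/3 = 81.
Price P = 419 - 162 = 257.
Vertex's profit: (257 - 176)·81 = 6561.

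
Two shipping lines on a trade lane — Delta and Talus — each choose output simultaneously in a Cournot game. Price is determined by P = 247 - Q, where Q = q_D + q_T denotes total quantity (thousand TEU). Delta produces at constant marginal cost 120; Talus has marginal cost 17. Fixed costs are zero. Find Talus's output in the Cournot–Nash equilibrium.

Delta's profit: π_D = (247 - Q)q_D - (120q_D). Setting ∂π_D/∂q_D = 0: 127 - 2q_D - (q_T) = 0.
Talus's profit: π_T = (247 - Q)q_T - (17q_T). Setting ∂π_T/∂q_T = 0: 230 - 2q_T - (q_D) = 0.
So q_D = (127 - q_T)/2 and q_T = (230 - q_D)/2.
Solving the pair: q_D = 8, q_T = 111.

111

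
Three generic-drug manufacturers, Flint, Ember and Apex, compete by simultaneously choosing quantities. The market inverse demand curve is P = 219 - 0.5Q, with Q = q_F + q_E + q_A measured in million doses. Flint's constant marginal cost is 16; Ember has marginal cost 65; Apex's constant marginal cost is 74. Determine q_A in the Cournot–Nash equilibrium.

Flint's profit: π_F = (219 - 0.5Q)q_F - (16q_F). Setting ∂π_F/∂q_F = 0: 203 - q_F - (1/2)(q_E + q_A) = 0.
Ember's first-order condition: 154 - q_E - (1/2)(q_F + q_A) = 0.
Apex's profit: π_A = (219 - 0.5Q)q_A - (74q_A). Setting ∂π_A/∂q_A = 0: 145 - q_A - (1/2)(q_F + q_E) = 0.
Adding the 3 conditions: 502 − Q − Q = 0, i.e. Q = 251.
Back-substituting: q_F = (203 − 251/2)/(1/2) = 155, q_E = (154 − 251/2)/(1/2) = 57, q_A = (145 − 251/2)/(1/2) = 39.

39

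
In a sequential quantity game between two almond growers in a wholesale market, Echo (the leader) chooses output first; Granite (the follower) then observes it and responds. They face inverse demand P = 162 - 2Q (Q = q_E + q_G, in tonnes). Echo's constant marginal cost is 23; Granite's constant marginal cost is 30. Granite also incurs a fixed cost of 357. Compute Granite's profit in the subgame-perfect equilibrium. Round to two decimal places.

The follower Granite best-responds to any q_E: π_G = (162 - 2Q)q_G - 30q_G.
∂π_G/∂q_G = 132 - 2q_E - 4q_G = 0 gives the reaction function q_G = (132 - 2q_E)/4.
The leader anticipates this reaction. Substituting into P = 162 - 2Q gives P = 96 - q_E, so π_E = (96 - q_E)q_E - 23q_E.
The leader's first-order condition 73 - 2q_E = 0 yields q_E = 73/2.
Then q_G = (132 - 2·(73/2))/4 = 59/4.
Price P = 162 - 2·(205/4) = 119/2.
Granite's profit: (119/2 - 30)·(59/4) - 357 = 625/8.

78.13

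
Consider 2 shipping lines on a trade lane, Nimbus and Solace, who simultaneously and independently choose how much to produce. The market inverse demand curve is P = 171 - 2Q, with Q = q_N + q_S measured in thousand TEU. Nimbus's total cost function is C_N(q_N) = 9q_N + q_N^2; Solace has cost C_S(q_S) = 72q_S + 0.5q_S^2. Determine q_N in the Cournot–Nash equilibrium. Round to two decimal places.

23.54

Nimbus's profit: π_N = (171 - 2Q)q_N - (9q_N + q_N²). Setting ∂π_N/∂q_N = 0: 162 - 6q_N - 2(q_S) = 0.
Solace's profit: π_S = (171 - 2Q)q_S - (72q_S + (1/2)q_S²). Setting ∂π_S/∂q_S = 0: 99 - 5q_S - 2(q_N) = 0.
So q_N = (162 - 2q_S)/6 and q_S = (99 - 2q_N)/5.
Substituting one into the other gives q_N = 306/13 and q_S = 135/13.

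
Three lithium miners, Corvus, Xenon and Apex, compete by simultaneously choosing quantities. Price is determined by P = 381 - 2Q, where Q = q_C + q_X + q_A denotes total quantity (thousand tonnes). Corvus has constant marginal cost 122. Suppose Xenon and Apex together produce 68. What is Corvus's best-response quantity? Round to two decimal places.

With rivals' combined output fixed at 68, Corvus's profit is π_C = (381 - 2·68 - 2q_C)q_C - (122q_C) = (245 - 2q_C)q_C - (122q_C).
∂π_C/∂q_C = 123 - 4q_C = 0, so q_C = 123/4.

30.75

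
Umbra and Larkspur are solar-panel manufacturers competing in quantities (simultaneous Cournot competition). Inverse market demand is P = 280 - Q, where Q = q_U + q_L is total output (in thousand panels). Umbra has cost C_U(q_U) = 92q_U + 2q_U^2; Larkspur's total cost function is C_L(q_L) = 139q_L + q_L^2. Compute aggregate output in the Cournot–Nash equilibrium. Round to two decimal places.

Umbra's profit: π_U = (280 - Q)q_U - (92q_U + 2q_U²). Setting ∂π_U/∂q_U = 0: 188 - 6q_U - (q_L) = 0.
Larkspur's first-order condition: 141 - 4q_L - (q_U) = 0.
Rearranging gives the reaction functions q_U = (188 - q_L)/6 and q_L = (141 - q_U)/4.
Substituting one into the other gives q_U = 611/23 and q_L = 658/23.
Total output Q = 611/23 + 658/23 = 1269/23.

55.17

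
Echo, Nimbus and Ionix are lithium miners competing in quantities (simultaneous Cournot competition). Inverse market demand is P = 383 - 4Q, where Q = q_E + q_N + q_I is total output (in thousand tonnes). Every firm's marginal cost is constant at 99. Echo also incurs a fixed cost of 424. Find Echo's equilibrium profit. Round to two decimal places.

Each firm earns π_i = (383 - 4Q)q_i - 99q_i.
Setting ∂π_i/∂q_i = 0 with rivals' quantities fixed: 284 - 8q_i - 4·Σ_{j≠i} q_j = 0.
With identical firms every q_j equals q_i, so Σ_{j≠i} q_j = 2q_i and 284 = 16q_i, giving q_i = 71/4.
Price P = 383 - 4·(213/4) = 170.
Echo's profit: (170 - 99)·(71/4) - 424 = 836.2500.

836.25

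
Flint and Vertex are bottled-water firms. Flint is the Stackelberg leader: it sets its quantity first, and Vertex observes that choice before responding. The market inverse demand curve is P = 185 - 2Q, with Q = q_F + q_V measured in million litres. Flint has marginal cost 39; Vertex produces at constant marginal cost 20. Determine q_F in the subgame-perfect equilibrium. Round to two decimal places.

The follower Vertex best-responds to any q_F: π_V = (185 - 2Q)q_V - 20q_V.
Setting the follower's marginal profit to zero, 165 - 2q_F - 4q_V = 0, i.e. q_V = (165 - 2q_F)/4.
Flint substitutes q_V(q_F) into its own profit: π_F = q_F(185 - 2q_F - (165 - 2q_F)/2) - 39q_F = (205/2 - q_F)q_F - 39q_F.
Leader FOC: 127/2 - 2q_F = 0, so q_F = 127/4.
Then q_V = (165 - 2·(127/4))/4 = 203/8.

31.75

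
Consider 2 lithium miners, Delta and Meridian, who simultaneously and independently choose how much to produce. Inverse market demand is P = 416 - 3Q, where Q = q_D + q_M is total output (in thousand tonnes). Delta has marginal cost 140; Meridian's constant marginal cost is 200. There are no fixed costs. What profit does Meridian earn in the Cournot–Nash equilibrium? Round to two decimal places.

901.33

Delta's profit: π_D = (416 - 3Q)q_D - (140q_D). Setting ∂π_D/∂q_D = 0: 276 - 6q_D - 3(q_M) = 0.
Meridian's profit: π_M = (416 - 3Q)q_M - (200q_M). Setting ∂π_M/∂q_M = 0: 216 - 6q_M - 3(q_D) = 0.
So q_D = (276 - 3q_M)/6 and q_M = (216 - 3q_D)/6.
Solving the pair: q_D = 112/3, q_M = 52/3.
Price P = 416 - 3·(164/3) = 252.
Meridian's profit: (252 - 200)·(52/3) = 901.3333.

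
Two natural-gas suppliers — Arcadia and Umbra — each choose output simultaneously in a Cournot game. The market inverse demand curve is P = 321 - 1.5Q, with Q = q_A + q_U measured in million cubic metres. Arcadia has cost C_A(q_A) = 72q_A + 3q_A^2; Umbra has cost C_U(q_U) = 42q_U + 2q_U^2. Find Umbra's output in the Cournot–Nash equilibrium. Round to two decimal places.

Arcadia's profit: π_A = (321 - 1.5Q)q_A - (72q_A + 3q_A²). Setting ∂π_A/∂q_A = 0: 249 - 9q_A - (3/2)(q_U) = 0.
Umbra's profit: π_U = (321 - 1.5Q)q_U - (42q_U + 2q_U²). Setting ∂π_U/∂q_U = 0: 279 - 7q_U - (3/2)(q_A) = 0.
Rearranging gives the reaction functions q_A = (249 - (3/2)q_U)/9 and q_U = (279 - (3/2)q_A)/7.
Solving the pair: q_A = 1766/81, q_U = 950/27.

35.19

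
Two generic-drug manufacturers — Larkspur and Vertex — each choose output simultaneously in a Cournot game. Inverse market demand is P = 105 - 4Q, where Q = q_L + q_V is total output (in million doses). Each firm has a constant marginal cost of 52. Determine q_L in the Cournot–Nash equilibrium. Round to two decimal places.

A representative firm's profit is π_i = q_i(105 - 4Q) - 52q_i.
First-order condition (treating rivals' output as given): 53 - 8q_i - 4q_j = 0.
By symmetry each firm produces the same amount; substituting q_j = q_i yields q_i = 53/12.

4.42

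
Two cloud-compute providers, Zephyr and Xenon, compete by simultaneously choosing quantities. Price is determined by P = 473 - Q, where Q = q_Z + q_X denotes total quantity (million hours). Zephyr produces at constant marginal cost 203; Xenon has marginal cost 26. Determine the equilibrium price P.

234

Zephyr's profit: π_Z = (473 - Q)q_Z - (203q_Z). Setting ∂π_Z/∂q_Z = 0: 270 - 2q_Z - (q_X) = 0.
Xenon's first-order condition: 447 - 2q_X - (q_Z) = 0.
So q_Z = (270 - q_X)/2 and q_X = (447 - q_Z)/2.
Solving the pair: q_Z = 31, q_X = 208.
Total output Q = 239, so price P = 473 - 239 = 234.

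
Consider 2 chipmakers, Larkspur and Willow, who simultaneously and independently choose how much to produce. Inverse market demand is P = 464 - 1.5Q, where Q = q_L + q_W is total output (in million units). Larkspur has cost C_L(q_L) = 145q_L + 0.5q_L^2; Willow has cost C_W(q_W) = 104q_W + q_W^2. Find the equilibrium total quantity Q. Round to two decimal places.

Larkspur's profit: π_L = (464 - 1.5Q)q_L - (145q_L + (1/2)q_L²). Setting ∂π_L/∂q_L = 0: 319 - 4q_L - (3/2)(q_W) = 0.
Willow's profit: π_W = (464 - 1.5Q)q_W - (104q_W + q_W²). Setting ∂π_W/∂q_W = 0: 360 - 5q_W - (3/2)(q_L) = 0.
So q_L = (319 - (3/2)q_W)/4 and q_W = (360 - (3/2)q_L)/5.
Solving the pair: q_L = 59.4366, q_W = 54.1690.
Total output Q = 59.4366 + 54.1690 = 113.6056.

113.61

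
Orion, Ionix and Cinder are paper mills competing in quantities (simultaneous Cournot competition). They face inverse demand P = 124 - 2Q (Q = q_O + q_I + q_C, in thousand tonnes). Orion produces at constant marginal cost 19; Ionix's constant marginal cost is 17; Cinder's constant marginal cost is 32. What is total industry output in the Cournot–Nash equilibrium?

38

Orion's profit: π_O = (124 - 2Q)q_O - (19q_O). Setting ∂π_O/∂q_O = 0: 105 - 4q_O - 2(q_I + q_C) = 0.
Ionix's profit: π_I = (124 - 2Q)q_I - (17q_I). Setting ∂π_I/∂q_I = 0: 107 - 4q_I - 2(q_O + q_C) = 0.
Cinder's profit: π_C = (124 - 2Q)q_C - (32q_C). Setting ∂π_C/∂q_C = 0: 92 - 4q_C - 2(q_O + q_I) = 0.
Adding the 3 first-order conditions: 304 − 8Q = 0, so Q = 38.
Back-substituting: q_O = (105 − 76)/2 = 29/2, q_I = (107 − 76)/2 = 31/2, q_C = (92 − 76)/2 = 8.
Total output Q = 29/2 + 31/2 + 8 = 38.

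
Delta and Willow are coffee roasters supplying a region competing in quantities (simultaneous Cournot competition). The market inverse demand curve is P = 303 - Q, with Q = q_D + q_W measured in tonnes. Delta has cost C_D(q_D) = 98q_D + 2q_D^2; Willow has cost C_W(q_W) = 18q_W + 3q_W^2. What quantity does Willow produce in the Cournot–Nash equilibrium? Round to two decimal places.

32.02

Delta's profit: π_D = (303 - Q)q_D - (98q_D + 2q_D²). Setting ∂π_D/∂q_D = 0: 205 - 6q_D - (q_W) = 0.
Willow's profit: π_W = (303 - Q)q_W - (18q_W + 3q_W²). Setting ∂π_W/∂q_W = 0: 285 - 8q_W - (q_D) = 0.
Rearranging gives the reaction functions q_D = (205 - q_W)/6 and q_W = (285 - q_D)/8.
Substituting one into the other gives q_D = 1355/47 and q_W = 1505/47.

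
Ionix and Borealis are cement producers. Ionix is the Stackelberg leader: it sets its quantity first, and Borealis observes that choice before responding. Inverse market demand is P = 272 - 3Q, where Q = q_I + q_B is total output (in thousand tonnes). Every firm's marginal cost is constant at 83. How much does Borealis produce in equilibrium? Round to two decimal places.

15.75

Solve by backward induction. Given q_I, the follower Borealis maximises π_B = (272 - 3q_I - 3q_B)q_B - 83q_B.
Setting the follower's marginal profit to zero, 189 - 3q_I - 6q_B = 0, i.e. q_B = (189 - 3q_I)/6.
Ionix substitutes q_B(q_I) into its own profit: π_I = q_I(272 - 3q_I - (189 - 3q_I)/2) - 83q_I = (355/2 - (3/2)q_I)q_I - 83q_I.
The leader's first-order condition 189/2 - 3q_I = 0 yields q_I = 63/2.
Then q_B = (189 - 3·(63/2))/6 = 63/4.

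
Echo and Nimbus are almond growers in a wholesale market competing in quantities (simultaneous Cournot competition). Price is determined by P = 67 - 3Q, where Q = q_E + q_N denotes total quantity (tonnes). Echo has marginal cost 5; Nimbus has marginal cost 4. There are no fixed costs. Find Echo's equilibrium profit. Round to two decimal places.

137.81

Echo's profit: π_E = (67 - 3Q)q_E - (5q_E). Setting ∂π_E/∂q_E = 0: 62 - 6q_E - 3(q_N) = 0.
Nimbus's first-order condition: 63 - 6q_N - 3(q_E) = 0.
Best responses: q_E = (62 - 3q_N)/6, q_N = (63 - 3q_E)/6.
Substituting one into the other gives q_E = 61/9 and q_N = 64/9.
Price P = 67 - 3·(125/9) = 76/3.
Echo's profit: (76/3 - 5)·(61/9) = 137.8148.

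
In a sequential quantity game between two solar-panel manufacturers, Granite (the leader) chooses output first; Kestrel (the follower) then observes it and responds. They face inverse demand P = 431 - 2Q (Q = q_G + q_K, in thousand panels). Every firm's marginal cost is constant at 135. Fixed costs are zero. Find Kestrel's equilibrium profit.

Solve by backward induction. Given q_G, the follower Kestrel maximises π_K = (431 - 2q_G - 2q_K)q_K - 135q_K.
Follower FOC: 296 - 2q_G - 4q_K = 0, so q_K(q_G) = (296 - 2q_G)/4.
The leader anticipates this reaction. Substituting into P = 431 - 2Q gives P = 283 - q_G, so π_G = (283 - q_G)q_G - 135q_G.
The leader's first-order condition 148 - 2q_G = 0 yields q_G = 74.
Then q_K = (296 - 2·74)/4 = 37.
Price P = 431 - 2·111 = 209.
Kestrel's profit: (209 - 135)·37 = 2738.

2738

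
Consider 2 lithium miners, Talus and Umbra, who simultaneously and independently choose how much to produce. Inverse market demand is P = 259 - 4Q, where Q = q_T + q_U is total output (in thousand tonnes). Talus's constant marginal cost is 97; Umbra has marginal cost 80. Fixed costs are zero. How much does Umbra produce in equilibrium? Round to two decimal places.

Talus's profit: π_T = (259 - 4Q)q_T - (97q_T). Setting ∂π_T/∂q_T = 0: 162 - 8q_T - 4(q_U) = 0.
Umbra's profit: π_U = (259 - 4Q)q_U - (80q_U). Setting ∂π_U/∂q_U = 0: 179 - 8q_U - 4(q_T) = 0.
So q_T = (162 - 4q_U)/8 and q_U = (179 - 4q_T)/8.
Solving the pair: q_T = 145/12, q_U = 49/3.

16.33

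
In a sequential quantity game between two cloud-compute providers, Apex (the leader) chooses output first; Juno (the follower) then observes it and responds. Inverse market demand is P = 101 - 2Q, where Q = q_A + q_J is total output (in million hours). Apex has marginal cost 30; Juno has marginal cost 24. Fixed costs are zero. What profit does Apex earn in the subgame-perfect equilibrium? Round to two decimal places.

Solve by backward induction. Given q_A, the follower Juno maximises π_J = (101 - 2q_A - 2q_J)q_J - 24q_J.
Follower FOC: 77 - 2q_A - 4q_J = 0, so q_J(q_A) = (77 - 2q_A)/4.
Apex substitutes q_J(q_A) into its own profit: π_A = q_A(101 - 2q_A - (77 - 2q_A)/2) - 30q_A = (125/2 - q_A)q_A - 30q_A.
The leader's first-order condition 65/2 - 2q_A = 0 yields q_A = 65/4.
Then q_J = (77 - 2·(65/4))/4 = 89/8.
Price P = 101 - 2·(219/8) = 185/4.
Apex's profit: (185/4 - 30)·(65/4) = 264.0625.

264.06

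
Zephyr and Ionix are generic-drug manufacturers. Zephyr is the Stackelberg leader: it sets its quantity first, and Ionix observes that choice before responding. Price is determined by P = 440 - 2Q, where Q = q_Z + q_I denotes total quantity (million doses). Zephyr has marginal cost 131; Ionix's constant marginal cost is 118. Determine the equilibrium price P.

205

The follower Ionix best-responds to any q_Z: π_I = (440 - 2Q)q_I - 118q_I.
Setting the follower's marginal profit to zero, 322 - 2q_Z - 4q_I = 0, i.e. q_I = (322 - 2q_Z)/4.
The leader anticipates this reaction. Substituting into P = 440 - 2Q gives P = 279 - q_Z, so π_Z = (279 - q_Z)q_Z - 131q_Z.
Leader FOC: 148 - 2q_Z = 0, so q_Z = 74.
Then q_I = (322 - 2·74)/4 = 87/2.
Total output Q = 235/2, so price P = 440 - 2·(235/2) = 205.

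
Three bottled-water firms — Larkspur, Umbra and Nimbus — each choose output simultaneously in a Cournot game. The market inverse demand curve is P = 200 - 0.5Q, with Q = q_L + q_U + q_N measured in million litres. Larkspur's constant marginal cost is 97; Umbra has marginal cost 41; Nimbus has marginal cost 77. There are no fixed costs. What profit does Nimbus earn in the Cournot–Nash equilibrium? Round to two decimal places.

Larkspur's profit: π_L = (200 - 0.5Q)q_L - (97q_L). Setting ∂π_L/∂q_L = 0: 103 - q_L - (1/2)(q_U + q_N) = 0.
Umbra's first-order condition: 159 - q_U - (1/2)(q_L + q_N) = 0.
Nimbus's profit: π_N = (200 - 0.5Q)q_N - (77q_N). Setting ∂π_N/∂q_N = 0: 123 - q_N - (1/2)(q_L + q_U) = 0.
Adding the 3 first-order conditions: 385 − 2Q = 0, so Q = 385/2.
Back-substituting: q_L = (103 − 385/4)/(1/2) = 27/2, q_U = (159 − 385/4)/(1/2) = 251/2, q_N = (123 − 385/4)/(1/2) = 107/2.
Price P = 200 - (1/2)·(385/2) = 415/4.
Nimbus's profit: (415/4 - 77)·(107/2) = 1431.1250.

1431.13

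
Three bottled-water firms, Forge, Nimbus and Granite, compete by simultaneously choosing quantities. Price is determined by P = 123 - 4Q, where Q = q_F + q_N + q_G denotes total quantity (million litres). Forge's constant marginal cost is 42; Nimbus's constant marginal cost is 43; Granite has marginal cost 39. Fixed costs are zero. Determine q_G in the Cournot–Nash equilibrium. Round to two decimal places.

Forge's profit: π_F = (123 - 4Q)q_F - (42q_F). Setting ∂π_F/∂q_F = 0: 81 - 8q_F - 4(q_N + q_G) = 0.
Nimbus's first-order condition: 80 - 8q_N - 4(q_F + q_G) = 0.
Granite's profit: π_G = (123 - 4Q)q_G - (39q_G). Setting ∂π_G/∂q_G = 0: 84 - 8q_G - 4(q_F + q_N) = 0.
Summing all 3 equations gives 245 − 16Q = 0, hence Q = 245/16.
Back-substituting: q_F = (81 − 245/4)/4 = 79/16, q_N = (80 − 245/4)/4 = 75/16, q_G = (84 − 245/4)/4 = 91/16.

5.69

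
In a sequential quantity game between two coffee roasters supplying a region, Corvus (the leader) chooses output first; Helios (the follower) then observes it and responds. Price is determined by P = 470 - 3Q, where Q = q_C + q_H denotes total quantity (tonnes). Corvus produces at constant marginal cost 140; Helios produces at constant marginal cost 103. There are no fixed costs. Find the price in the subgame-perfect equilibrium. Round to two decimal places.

Solve by backward induction. Given q_C, the follower Helios maximises π_H = (470 - 3q_C - 3q_H)q_H - 103q_H.
Setting the follower's marginal profit to zero, 367 - 3q_C - 6q_H = 0, i.e. q_H = (367 - 3q_C)/6.
Corvus substitutes q_H(q_C) into its own profit: π_C = q_C(470 - 3q_C - (367 - 3q_C)/2) - 140q_C = (573/2 - (3/2)q_C)q_C - 140q_C.
The leader's first-order condition 293/2 - 3q_C = 0 yields q_C = 293/6.
Then q_H = (367 - 3·(293/6))/6 = 147/4.
Total output Q = 1027/12, so price P = 470 - 3·(1027/12) = 853/4.

213.25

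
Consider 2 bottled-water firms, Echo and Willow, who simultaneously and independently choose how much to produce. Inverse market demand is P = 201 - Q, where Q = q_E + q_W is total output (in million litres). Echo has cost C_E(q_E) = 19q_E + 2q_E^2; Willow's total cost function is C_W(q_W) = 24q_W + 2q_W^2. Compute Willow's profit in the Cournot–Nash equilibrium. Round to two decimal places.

Echo's profit: π_E = (201 - Q)q_E - (19q_E + 2q_E²). Setting ∂π_E/∂q_E = 0: 182 - 6q_E - (q_W) = 0.
Willow's profit: π_W = (201 - Q)q_W - (24q_W + 2q_W²). Setting ∂π_W/∂q_W = 0: 177 - 6q_W - (q_E) = 0.
So q_E = (182 - q_W)/6 and q_W = (177 - q_E)/6.
Solving the pair: q_E = 183/7, q_W = 176/7.
Price P = 201 - 359/7 = 1048/7.
Willow's profit: (1048/7)·(176/7) - 24·(176/7) - 2(176/7)² = 1896.4898.

1896.49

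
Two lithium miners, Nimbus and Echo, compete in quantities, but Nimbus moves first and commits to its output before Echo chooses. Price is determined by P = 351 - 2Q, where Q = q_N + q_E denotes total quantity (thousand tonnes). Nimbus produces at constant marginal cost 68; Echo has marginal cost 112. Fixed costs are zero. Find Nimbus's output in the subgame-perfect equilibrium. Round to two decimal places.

Solve by backward induction. Given q_N, the follower Echo maximises π_E = (351 - 2q_N - 2q_E)q_E - 112q_E.
∂π_E/∂q_E = 239 - 2q_N - 4q_E = 0 gives the reaction function q_E = (239 - 2q_N)/4.
Nimbus substitutes q_E(q_N) into its own profit: π_N = q_N(351 - 2q_N - (239 - 2q_N)/2) - 68q_N = (463/2 - q_N)q_N - 68q_N.
The leader's first-order condition 327/2 - 2q_N = 0 yields q_N = 327/4.
Then q_E = (239 - 2·(327/4))/4 = 151/8.

81.75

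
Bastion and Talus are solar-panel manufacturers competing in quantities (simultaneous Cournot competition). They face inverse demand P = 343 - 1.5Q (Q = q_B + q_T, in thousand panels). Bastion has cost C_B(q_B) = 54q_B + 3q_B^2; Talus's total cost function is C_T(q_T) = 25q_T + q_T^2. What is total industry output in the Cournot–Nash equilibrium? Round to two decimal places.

79.45

Bastion's profit: π_B = (343 - 1.5Q)q_B - (54q_B + 3q_B²). Setting ∂π_B/∂q_B = 0: 289 - 9q_B - (3/2)(q_T) = 0.
Talus's profit: π_T = (343 - 1.5Q)q_T - (25q_T + q_T²). Setting ∂π_T/∂q_T = 0: 318 - 5q_T - (3/2)(q_B) = 0.
So q_B = (289 - (3/2)q_T)/9 and q_T = (318 - (3/2)q_B)/5.
Solving the pair: q_B = 22.6433, q_T = 56.8070.
Total output Q = 22.6433 + 56.8070 = 79.4503.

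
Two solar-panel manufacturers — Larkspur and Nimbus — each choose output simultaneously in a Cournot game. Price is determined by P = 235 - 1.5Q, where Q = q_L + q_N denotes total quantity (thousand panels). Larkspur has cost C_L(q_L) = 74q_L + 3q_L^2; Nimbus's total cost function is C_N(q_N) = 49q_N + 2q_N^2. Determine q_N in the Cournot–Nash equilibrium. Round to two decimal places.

23.58

Larkspur's profit: π_L = (235 - 1.5Q)q_L - (74q_L + 3q_L²). Setting ∂π_L/∂q_L = 0: 161 - 9q_L - (3/2)(q_N) = 0.
Nimbus's profit: π_N = (235 - 1.5Q)q_N - (49q_N + 2q_N²). Setting ∂π_N/∂q_N = 0: 186 - 7q_N - (3/2)(q_L) = 0.
Rearranging gives the reaction functions q_L = (161 - (3/2)q_N)/9 and q_N = (186 - (3/2)q_L)/7.
Solving the pair: q_L = 13.9588, q_N = 1910/81.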